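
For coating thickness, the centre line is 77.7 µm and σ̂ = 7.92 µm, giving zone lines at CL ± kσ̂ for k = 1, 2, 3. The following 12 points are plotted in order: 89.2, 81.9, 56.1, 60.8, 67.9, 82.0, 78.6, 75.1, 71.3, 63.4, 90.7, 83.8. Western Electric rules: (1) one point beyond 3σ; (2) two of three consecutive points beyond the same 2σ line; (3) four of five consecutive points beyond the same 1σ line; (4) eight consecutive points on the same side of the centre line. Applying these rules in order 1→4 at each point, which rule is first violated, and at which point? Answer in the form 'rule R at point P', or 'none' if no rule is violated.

rule 2 at point 4

Zone of each point (C = within 1σ̂, B = 1σ̂–2σ̂, A = 2σ̂–3σ̂, * = beyond 3σ̂; sign = side of CL): 1:+B, 2:+C, 3:-A, 4:-A, 5:-B, 6:+C, 7:+C, 8:-C, 9:-C, 10:-B, 11:+B, 12:+C
Rule 2 (two of three consecutive points beyond the same 2σ limit) is satisfied at point 4.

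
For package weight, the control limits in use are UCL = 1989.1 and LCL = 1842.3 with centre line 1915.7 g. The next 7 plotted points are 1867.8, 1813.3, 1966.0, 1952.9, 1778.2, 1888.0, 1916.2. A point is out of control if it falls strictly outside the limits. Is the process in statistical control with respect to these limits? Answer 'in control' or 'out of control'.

out of control

Compare each point to [1842.3, 1989.1]: sample 2 = 1813.3 < LCL; sample 5 = 1778.2 < LCL.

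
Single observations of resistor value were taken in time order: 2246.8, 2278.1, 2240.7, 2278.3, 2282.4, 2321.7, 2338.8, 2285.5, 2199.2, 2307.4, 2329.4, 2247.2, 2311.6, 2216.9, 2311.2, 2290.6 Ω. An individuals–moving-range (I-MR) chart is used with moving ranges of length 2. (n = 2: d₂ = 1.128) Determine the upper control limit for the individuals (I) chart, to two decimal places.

2420.93

X̄ = (2246.8 + 2278.1 + 2240.7 + 2278.3 + 2282.4 + 2321.7 + 2338.8 + 2285.5 + 2199.2 + 2307.4 + 2329.4 + 2247.2 + 2311.6 + 2216.9 + 2311.2 + 2290.6) / 16 = 2280.3625
Moving ranges: 31.3, 37.4, 37.6, 4.1, 39.3, 17.1, 53.3, 86.3, 108.2, 22.0, 82.2, 64.4, 94.7, 94.3, 20.6; M̄R̄ = 792.8000 / 15 = 52.8533
UCL = X̄ + 3·M̄R̄/d₂ = 2280.3625 + 3 × 52.8533 / 1.128 = 2420.9299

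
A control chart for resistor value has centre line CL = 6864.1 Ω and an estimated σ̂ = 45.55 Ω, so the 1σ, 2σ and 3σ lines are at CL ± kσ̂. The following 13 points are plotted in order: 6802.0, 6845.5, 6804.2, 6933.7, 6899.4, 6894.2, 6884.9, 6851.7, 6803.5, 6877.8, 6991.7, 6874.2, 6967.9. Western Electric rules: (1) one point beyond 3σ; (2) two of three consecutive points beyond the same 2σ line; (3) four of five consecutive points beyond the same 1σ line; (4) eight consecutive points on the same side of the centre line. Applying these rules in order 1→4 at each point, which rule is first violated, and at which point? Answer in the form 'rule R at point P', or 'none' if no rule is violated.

rule 2 at point 13

Zone of each point (C = within 1σ̂, B = 1σ̂–2σ̂, A = 2σ̂–3σ̂, * = beyond 3σ̂; sign = side of CL): 1:-B, 2:-C, 3:-B, 4:+B, 5:+C, 6:+C, 7:+C, 8:-C, 9:-B, 10:+C, 11:+A, 12:+C, 13:+A
Rule 2 (two of three consecutive points beyond the same 2σ limit) is satisfied at point 13.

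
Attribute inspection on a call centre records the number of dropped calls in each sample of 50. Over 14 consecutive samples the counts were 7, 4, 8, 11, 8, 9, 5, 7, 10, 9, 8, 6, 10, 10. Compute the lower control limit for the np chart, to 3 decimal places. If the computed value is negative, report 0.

p̄ = Σdᵢ / (k·n) = 112 / (14 × 50) = 0.16000
LCL = np̄ − 3·√(np̄(1−p̄)) = 8.0000 − 3 × 2.5923 = 0.2231

0.223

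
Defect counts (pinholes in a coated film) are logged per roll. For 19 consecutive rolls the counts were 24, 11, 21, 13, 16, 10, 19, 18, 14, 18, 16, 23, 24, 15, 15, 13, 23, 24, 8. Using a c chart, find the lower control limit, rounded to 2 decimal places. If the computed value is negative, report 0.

4.70

c̄ = (24 + 11 + 21 + 13 + 16 + 10 + 19 + 18 + 14 + 18 + 16 + 23 + 24 + 15 + 15 + 13 + 23 + 24 + 8) / 19 = 325 / 19 = 17.1053
LCL = c̄ − 3√c̄ = 17.1053 − 3 × 4.1359 = 4.6977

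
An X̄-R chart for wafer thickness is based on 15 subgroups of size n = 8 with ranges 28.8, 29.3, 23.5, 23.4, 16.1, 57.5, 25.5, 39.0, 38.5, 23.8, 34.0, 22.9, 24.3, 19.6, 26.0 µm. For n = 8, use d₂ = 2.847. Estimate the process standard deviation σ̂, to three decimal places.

10.121

R̄ = (28.8 + 29.3 + 23.5 + 23.4 + 16.1 + 57.5 + 25.5 + 39.0 + 38.5 + 23.8 + 34.0 + 22.9 + 24.3 + 19.6 + 26.0) / 15 = 28.8133
σ̂ = R̄ / d₂ = 28.8133 / 2.847 = 10.1206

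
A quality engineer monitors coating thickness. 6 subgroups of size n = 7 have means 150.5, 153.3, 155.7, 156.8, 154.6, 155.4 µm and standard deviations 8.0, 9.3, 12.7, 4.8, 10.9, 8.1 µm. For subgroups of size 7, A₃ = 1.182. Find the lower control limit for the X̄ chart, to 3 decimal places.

143.785

X̄̄ = (150.5 + 153.3 + 155.7 + 156.8 + 154.6 + 155.4) / 6 = 154.3833
s̄ = (8.0 + 9.3 + 12.7 + 4.8 + 10.9 + 8.1) / 6 = 8.9667
LCL = X̄̄ − A₃·s̄ = 154.3833 − 1.182 × 8.9667 = 143.7847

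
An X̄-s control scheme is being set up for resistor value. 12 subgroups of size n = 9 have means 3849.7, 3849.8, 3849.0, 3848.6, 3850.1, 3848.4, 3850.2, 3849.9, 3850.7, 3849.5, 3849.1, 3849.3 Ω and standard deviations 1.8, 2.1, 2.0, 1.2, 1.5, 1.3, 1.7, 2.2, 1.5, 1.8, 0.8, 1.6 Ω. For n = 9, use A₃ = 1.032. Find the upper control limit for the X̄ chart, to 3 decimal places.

3851.202

X̄̄ = (3849.7 + 3849.8 + 3849.0 + 3848.6 + 3850.1 + 3848.4 + 3850.2 + 3849.9 + 3850.7 + 3849.5 + 3849.1 + 3849.3) / 12 = 3849.5250
s̄ = (1.8 + 2.1 + 2.0 + 1.2 + 1.5 + 1.3 + 1.7 + 2.2 + 1.5 + 1.8 + 0.8 + 1.6) / 12 = 1.6250
UCL = X̄̄ + A₃·s̄ = 3849.5250 + 1.032 × 1.6250 = 3851.2020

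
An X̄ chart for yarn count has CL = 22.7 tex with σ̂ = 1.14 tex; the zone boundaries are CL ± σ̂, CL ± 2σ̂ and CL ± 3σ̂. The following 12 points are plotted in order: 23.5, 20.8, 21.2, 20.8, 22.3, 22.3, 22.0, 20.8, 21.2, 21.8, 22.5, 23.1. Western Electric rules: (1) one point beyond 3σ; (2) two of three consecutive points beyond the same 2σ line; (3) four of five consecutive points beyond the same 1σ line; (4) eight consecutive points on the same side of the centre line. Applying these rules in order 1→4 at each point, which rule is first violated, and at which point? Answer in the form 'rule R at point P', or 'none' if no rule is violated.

rule 4 at point 9

Zone of each point (C = within 1σ̂, B = 1σ̂–2σ̂, A = 2σ̂–3σ̂, * = beyond 3σ̂; sign = side of CL): 1:+C, 2:-B, 3:-B, 4:-B, 5:-C, 6:-C, 7:-C, 8:-B, 9:-B, 10:-C, 11:-C, 12:+C
Rule 4 (eight consecutive points on the same side of the centre line) is satisfied at point 9.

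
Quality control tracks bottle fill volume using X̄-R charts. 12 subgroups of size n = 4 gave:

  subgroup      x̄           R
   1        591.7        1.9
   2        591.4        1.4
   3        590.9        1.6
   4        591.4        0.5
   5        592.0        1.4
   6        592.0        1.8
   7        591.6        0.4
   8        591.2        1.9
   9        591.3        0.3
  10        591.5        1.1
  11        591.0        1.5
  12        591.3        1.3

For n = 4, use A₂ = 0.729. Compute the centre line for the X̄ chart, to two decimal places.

591.44

X̄̄ = (591.7 + 591.4 + 590.9 + 591.4 + 592.0 + 592.0 + 591.6 + 591.2 + 591.3 + 591.5 + 591.0 + 591.3) / 12 = 7097.3000 / 12 = 591.4417
CL = X̄̄ = 591.4417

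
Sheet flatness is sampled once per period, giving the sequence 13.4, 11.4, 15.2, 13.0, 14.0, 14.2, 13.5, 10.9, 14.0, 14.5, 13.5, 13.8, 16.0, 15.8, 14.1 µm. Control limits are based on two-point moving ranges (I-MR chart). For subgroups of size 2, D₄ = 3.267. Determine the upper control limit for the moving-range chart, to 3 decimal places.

Moving ranges: 2.0, 3.8, 2.2, 1.0, 0.2, 0.7, 2.6, 3.1, 0.5, 1.0, 0.3, 2.2, 0.2, 1.7; M̄R̄ = 21.5000 / 14 = 1.5357
UCL_MR = D₄·M̄R̄ = 3.267 × 1.5357 = 5.0172

5.017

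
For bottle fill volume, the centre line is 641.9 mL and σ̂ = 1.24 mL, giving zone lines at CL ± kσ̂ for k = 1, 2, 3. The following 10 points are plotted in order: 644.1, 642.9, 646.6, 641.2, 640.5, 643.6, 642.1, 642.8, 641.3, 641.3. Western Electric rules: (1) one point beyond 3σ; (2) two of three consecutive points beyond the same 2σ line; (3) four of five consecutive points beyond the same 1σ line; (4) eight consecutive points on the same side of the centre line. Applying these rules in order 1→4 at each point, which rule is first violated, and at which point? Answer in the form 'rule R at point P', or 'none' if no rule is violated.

Zone of each point (C = within 1σ̂, B = 1σ̂–2σ̂, A = 2σ̂–3σ̂, * = beyond 3σ̂; sign = side of CL): 1:+B, 2:+C, 3:+*, 4:-C, 5:-B, 6:+B, 7:+C, 8:+C, 9:-C, 10:-C
Rule 1 (one point beyond the 3σ limits) is satisfied at point 3.

rule 1 at point 3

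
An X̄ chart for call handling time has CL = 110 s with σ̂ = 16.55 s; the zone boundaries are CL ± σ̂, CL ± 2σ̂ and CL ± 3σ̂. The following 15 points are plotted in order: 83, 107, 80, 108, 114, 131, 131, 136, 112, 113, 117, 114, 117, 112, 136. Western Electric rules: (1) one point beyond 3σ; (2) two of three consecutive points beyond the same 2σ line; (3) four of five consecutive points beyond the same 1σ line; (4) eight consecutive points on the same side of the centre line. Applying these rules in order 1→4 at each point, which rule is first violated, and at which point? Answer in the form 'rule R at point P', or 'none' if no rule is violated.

Zone of each point (C = within 1σ̂, B = 1σ̂–2σ̂, A = 2σ̂–3σ̂, * = beyond 3σ̂; sign = side of CL): 1:-B, 2:-C, 3:-B, 4:-C, 5:+C, 6:+B, 7:+B, 8:+B, 9:+C, 10:+C, 11:+C, 12:+C, 13:+C, 14:+C, 15:+B
Rule 4 (eight consecutive points on the same side of the centre line) is satisfied at point 12.

rule 4 at point 12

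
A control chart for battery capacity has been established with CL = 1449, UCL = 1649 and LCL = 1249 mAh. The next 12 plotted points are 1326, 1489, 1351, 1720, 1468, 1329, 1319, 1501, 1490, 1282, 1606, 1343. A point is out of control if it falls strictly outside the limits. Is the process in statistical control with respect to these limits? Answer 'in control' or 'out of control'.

Compare each point to [1249, 1649]: sample 4 = 1720 > UCL.

out of control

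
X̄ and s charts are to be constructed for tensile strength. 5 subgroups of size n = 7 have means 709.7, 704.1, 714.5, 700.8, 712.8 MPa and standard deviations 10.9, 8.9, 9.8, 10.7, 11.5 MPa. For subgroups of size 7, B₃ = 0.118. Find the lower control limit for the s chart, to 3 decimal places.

1.222

s̄ = (10.9 + 8.9 + 9.8 + 10.7 + 11.5) / 5 = 10.3600
LCL_s = B₃·s̄ = 0.118 × 10.3600 = 1.2225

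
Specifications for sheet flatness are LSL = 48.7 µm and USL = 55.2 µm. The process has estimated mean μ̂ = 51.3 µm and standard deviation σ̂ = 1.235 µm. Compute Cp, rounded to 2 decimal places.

Cp = (USL − LSL) / (6σ̂) = (55.2 − 48.7) / (6 × 1.235) = 6.5000 / 7.4100 = 0.8772

0.88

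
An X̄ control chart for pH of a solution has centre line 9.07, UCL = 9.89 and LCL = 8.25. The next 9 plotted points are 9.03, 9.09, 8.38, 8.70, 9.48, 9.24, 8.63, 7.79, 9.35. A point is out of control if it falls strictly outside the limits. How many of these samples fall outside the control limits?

Compare each point to [8.25, 9.89]: sample 8 = 7.79 < LCL.

1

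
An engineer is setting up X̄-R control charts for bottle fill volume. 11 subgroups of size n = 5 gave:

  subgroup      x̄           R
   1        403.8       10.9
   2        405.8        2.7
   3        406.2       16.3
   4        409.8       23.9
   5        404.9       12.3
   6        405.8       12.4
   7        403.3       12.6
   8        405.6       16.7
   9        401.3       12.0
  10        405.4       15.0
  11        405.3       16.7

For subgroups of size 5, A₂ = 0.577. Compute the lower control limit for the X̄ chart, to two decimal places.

X̄̄ = (403.8 + 405.8 + 406.2 + 409.8 + 404.9 + 405.8 + 403.3 + 405.6 + 401.3 + 405.4 + 405.3) / 11 = 4457.2000 / 11 = 405.2000
R̄ = (10.9 + 2.7 + 16.3 + 23.9 + 12.3 + 12.4 + 12.6 + 16.7 + 12.0 + 15.0 + 16.7) / 11 = 151.5000 / 11 = 13.7727
LCL = X̄̄ − A₂·R̄ = 405.2000 − 0.577 × 13.7727 = 397.2531

397.25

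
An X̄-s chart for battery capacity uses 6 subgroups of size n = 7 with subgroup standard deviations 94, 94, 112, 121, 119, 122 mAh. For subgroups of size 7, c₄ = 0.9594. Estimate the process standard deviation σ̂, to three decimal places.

s̄ = (94 + 94 + 112 + 121 + 119 + 122) / 6 = 110.3333
σ̂ = s̄ / c₄ = 110.3333 / 0.9594 = 115.0024

115.002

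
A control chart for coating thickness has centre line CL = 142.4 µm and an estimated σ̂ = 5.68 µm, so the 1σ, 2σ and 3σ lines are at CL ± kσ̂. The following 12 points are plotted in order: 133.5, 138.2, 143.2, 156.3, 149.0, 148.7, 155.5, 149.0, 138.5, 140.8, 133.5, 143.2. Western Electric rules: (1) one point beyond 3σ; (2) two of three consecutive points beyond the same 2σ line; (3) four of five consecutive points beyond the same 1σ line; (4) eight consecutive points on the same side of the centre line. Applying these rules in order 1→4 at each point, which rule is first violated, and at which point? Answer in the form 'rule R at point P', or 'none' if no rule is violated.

Zone of each point (C = within 1σ̂, B = 1σ̂–2σ̂, A = 2σ̂–3σ̂, * = beyond 3σ̂; sign = side of CL): 1:-B, 2:-C, 3:+C, 4:+A, 5:+B, 6:+B, 7:+A, 8:+B, 9:-C, 10:-C, 11:-B, 12:+C
Rule 3 (four of five consecutive points beyond the same 1σ limit) is satisfied at point 7.

rule 3 at point 7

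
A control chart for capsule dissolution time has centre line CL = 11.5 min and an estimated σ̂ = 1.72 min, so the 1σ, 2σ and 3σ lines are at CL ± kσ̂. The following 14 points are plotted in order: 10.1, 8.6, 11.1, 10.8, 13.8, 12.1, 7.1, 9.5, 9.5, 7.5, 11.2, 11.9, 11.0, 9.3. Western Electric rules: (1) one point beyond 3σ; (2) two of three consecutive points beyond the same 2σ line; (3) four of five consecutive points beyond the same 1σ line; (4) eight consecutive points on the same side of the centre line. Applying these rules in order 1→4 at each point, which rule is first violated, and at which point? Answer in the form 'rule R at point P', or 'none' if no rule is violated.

rule 3 at point 10

Zone of each point (C = within 1σ̂, B = 1σ̂–2σ̂, A = 2σ̂–3σ̂, * = beyond 3σ̂; sign = side of CL): 1:-C, 2:-B, 3:-C, 4:-C, 5:+B, 6:+C, 7:-A, 8:-B, 9:-B, 10:-A, 11:-C, 12:+C, 13:-C, 14:-B
Rule 3 (four of five consecutive points beyond the same 1σ limit) is satisfied at point 10.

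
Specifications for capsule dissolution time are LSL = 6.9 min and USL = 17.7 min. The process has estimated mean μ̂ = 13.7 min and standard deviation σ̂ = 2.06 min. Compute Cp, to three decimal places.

0.874

Cp = (USL − LSL) / (6σ̂) = (17.7 − 6.9) / (6 × 2.06) = 10.8000 / 12.3600 = 0.8738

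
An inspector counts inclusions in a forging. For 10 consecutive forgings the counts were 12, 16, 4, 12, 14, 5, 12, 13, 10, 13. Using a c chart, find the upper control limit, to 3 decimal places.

c̄ = (12 + 16 + 4 + 12 + 14 + 5 + 12 + 13 + 10 + 13) / 10 = 111 / 10 = 11.1000
UCL = c̄ + 3√c̄ = 11.1000 + 3 × √11.1000 = 11.1000 + 3 × 3.3317 = 21.0950

21.095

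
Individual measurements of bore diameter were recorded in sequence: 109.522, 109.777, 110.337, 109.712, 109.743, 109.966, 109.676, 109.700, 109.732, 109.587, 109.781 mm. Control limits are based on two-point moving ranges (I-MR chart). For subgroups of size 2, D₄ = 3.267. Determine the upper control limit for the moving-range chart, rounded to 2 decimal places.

0.78

Moving ranges: 0.255, 0.560, 0.625, 0.031, 0.223, 0.290, 0.024, 0.032, 0.145, 0.194; M̄R̄ = 2.3790 / 10 = 0.2379
UCL_MR = D₄·M̄R̄ = 3.267 × 0.2379 = 0.7772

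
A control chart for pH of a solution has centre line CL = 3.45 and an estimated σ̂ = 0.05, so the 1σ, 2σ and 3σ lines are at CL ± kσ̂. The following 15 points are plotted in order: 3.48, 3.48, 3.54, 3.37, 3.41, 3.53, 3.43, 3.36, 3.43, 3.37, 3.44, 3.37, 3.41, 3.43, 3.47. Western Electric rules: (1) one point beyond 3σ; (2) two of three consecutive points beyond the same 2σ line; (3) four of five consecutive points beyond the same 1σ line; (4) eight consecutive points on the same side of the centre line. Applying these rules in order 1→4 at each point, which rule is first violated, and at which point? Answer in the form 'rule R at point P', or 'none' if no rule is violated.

rule 4 at point 14

Zone of each point (C = within 1σ̂, B = 1σ̂–2σ̂, A = 2σ̂–3σ̂, * = beyond 3σ̂; sign = side of CL): 1:+C, 2:+C, 3:+B, 4:-B, 5:-C, 6:+B, 7:-C, 8:-B, 9:-C, 10:-B, 11:-C, 12:-B, 13:-C, 14:-C, 15:+C
Rule 4 (eight consecutive points on the same side of the centre line) is satisfied at point 14.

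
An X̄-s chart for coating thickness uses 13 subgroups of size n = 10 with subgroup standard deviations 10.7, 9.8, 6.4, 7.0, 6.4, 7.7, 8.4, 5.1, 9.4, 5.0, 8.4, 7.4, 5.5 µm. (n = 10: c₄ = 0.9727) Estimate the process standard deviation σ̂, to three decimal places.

s̄ = (10.7 + 9.8 + 6.4 + 7.0 + 6.4 + 7.7 + 8.4 + 5.1 + 9.4 + 5.0 + 8.4 + 7.4 + 5.5) / 13 = 7.4769
σ̂ = s̄ / c₄ = 7.4769 / 0.9727 = 7.6868

7.687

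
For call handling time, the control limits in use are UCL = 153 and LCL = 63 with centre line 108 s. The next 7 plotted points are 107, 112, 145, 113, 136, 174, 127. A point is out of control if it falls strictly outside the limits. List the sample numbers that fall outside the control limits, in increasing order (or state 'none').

6

Compare each point to [63, 153]: sample 6 = 174 > UCL.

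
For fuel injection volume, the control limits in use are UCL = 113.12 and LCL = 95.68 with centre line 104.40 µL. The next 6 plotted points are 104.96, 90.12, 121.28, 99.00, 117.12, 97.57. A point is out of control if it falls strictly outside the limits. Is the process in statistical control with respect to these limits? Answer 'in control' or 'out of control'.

out of control

Compare each point to [95.68, 113.12]: sample 2 = 90.12 < LCL; sample 3 = 121.28 > UCL; sample 5 = 117.12 > UCL.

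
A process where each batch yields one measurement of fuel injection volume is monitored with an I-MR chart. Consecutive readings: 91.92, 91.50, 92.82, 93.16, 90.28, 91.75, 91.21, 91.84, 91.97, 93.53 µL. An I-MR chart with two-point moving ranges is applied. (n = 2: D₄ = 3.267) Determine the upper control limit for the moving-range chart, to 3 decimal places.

3.372

Moving ranges: 0.42, 1.32, 0.34, 2.88, 1.47, 0.54, 0.63, 0.13, 1.56; M̄R̄ = 9.2900 / 9 = 1.0322
UCL_MR = D₄·M̄R̄ = 3.267 × 1.0322 = 3.3723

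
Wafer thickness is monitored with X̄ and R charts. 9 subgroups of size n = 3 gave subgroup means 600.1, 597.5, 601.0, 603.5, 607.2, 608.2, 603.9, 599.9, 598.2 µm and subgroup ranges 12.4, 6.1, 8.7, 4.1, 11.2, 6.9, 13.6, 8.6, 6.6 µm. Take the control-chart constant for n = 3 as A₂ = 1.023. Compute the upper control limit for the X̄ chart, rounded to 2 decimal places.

611.06

X̄̄ = (600.1 + 597.5 + 601.0 + 603.5 + 607.2 + 608.2 + 603.9 + 599.9 + 598.2) / 9 = 5419.5000 / 9 = 602.1667
R̄ = (12.4 + 6.1 + 8.7 + 4.1 + 11.2 + 6.9 + 13.6 + 8.6 + 6.6) / 9 = 78.2000 / 9 = 8.6889
UCL = X̄̄ + A₂·R̄ = 602.1667 + 1.023 × 8.6889 = 611.0554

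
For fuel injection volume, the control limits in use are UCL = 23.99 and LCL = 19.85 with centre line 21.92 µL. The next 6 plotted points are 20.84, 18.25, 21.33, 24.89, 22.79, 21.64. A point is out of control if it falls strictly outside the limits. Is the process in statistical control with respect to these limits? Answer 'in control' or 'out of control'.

Compare each point to [19.85, 23.99]: sample 2 = 18.25 < LCL; sample 4 = 24.89 > UCL.

out of control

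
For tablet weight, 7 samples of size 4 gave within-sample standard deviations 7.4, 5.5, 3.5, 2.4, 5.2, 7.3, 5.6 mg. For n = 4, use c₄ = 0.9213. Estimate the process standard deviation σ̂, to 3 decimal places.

s̄ = (7.4 + 5.5 + 3.5 + 2.4 + 5.2 + 7.3 + 5.6) / 7 = 5.2714
σ̂ = s̄ / c₄ = 5.2714 / 0.9213 = 5.7217

5.722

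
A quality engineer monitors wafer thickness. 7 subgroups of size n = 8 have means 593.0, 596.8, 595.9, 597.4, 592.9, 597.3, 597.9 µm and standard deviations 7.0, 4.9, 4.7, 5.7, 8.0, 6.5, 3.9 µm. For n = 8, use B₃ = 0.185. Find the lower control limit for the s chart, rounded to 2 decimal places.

1.08

s̄ = (7.0 + 4.9 + 4.7 + 5.7 + 8.0 + 6.5 + 3.9) / 7 = 5.8143
LCL_s = B₃·s̄ = 0.185 × 5.8143 = 1.0756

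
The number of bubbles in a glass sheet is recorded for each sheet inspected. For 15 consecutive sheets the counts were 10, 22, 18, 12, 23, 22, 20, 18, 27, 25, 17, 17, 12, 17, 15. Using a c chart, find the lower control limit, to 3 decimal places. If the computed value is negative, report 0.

5.488

c̄ = (10 + 22 + 18 + 12 + 23 + 22 + 20 + 18 + 27 + 25 + 17 + 17 + 12 + 17 + 15) / 15 = 275 / 15 = 18.3333
LCL = c̄ − 3√c̄ = 18.3333 − 3 × 4.2817 = 5.4881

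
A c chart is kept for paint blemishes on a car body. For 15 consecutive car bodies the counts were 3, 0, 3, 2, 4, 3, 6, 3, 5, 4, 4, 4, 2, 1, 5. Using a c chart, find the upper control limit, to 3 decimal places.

8.689

c̄ = (3 + 0 + 3 + 2 + 4 + 3 + 6 + 3 + 5 + 4 + 4 + 4 + 2 + 1 + 5) / 15 = 49 / 15 = 3.2667
UCL = c̄ + 3√c̄ = 3.2667 + 3 × √3.2667 = 3.2667 + 3 × 1.8074 = 8.6888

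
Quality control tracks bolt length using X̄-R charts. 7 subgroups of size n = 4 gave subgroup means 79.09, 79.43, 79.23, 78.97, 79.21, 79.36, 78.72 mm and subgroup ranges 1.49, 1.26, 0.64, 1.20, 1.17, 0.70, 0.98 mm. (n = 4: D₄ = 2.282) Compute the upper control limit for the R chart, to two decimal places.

R̄ = (1.49 + 1.26 + 0.64 + 1.20 + 1.17 + 0.70 + 0.98) / 7 = 7.4400 / 7 = 1.0629
UCL_R = D₄·R̄ = 2.282 × 1.0629 = 2.4254

2.43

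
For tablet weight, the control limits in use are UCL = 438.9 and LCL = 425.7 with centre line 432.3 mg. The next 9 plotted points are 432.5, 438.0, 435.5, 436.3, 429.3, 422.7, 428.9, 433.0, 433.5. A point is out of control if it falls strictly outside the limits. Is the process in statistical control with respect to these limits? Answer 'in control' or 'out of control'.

out of control

Compare each point to [425.7, 438.9]: sample 6 = 422.7 < LCL.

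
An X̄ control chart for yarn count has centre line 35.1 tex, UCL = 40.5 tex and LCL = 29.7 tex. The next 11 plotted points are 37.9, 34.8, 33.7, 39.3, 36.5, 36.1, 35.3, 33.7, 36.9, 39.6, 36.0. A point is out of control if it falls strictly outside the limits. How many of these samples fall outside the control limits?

All 11 points lie within [29.7, 40.5].

0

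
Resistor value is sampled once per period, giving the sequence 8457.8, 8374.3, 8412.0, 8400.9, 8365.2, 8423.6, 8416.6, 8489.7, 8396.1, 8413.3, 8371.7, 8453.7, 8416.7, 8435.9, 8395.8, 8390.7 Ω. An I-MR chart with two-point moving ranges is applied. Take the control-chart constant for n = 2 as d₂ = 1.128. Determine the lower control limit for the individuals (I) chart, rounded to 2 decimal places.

X̄ = (8457.8 + 8374.3 + 8412.0 + 8400.9 + 8365.2 + 8423.6 + 8416.6 + 8489.7 + 8396.1 + 8413.3 + 8371.7 + 8453.7 + 8416.7 + 8435.9 + 8395.8 + 8390.7) / 16 = 8413.3750
Moving ranges: 83.5, 37.7, 11.1, 35.7, 58.4, 7.0, 73.1, 93.6, 17.2, 41.6, 82.0, 37.0, 19.2, 40.1, 5.1; M̄R̄ = 642.3000 / 15 = 42.8200
LCL = X̄ − 3·M̄R̄/d₂ = 8413.3750 − 3 × 42.8200 / 1.128 = 8299.4920

8299.49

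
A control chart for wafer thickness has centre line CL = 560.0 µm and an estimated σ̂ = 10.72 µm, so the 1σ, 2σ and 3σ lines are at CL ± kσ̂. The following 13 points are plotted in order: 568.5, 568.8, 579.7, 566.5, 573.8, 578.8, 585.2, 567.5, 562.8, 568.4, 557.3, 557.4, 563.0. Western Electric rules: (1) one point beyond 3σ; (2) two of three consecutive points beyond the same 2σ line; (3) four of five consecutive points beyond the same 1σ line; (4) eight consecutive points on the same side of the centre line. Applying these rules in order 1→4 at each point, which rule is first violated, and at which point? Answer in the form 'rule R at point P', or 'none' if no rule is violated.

Zone of each point (C = within 1σ̂, B = 1σ̂–2σ̂, A = 2σ̂–3σ̂, * = beyond 3σ̂; sign = side of CL): 1:+C, 2:+C, 3:+B, 4:+C, 5:+B, 6:+B, 7:+A, 8:+C, 9:+C, 10:+C, 11:-C, 12:-C, 13:+C
Rule 3 (four of five consecutive points beyond the same 1σ limit) is satisfied at point 7.

rule 3 at point 7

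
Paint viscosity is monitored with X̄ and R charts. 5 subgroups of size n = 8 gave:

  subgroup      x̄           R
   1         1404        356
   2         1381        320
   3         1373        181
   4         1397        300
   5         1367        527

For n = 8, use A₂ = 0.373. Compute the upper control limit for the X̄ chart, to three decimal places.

X̄̄ = (1404 + 1381 + 1373 + 1397 + 1367) / 5 = 6922.0000 / 5 = 1384.4000
R̄ = (356 + 320 + 181 + 300 + 527) / 5 = 1684.0000 / 5 = 336.8000
UCL = X̄̄ + A₂·R̄ = 1384.4000 + 0.373 × 336.8000 = 1510.0264

1510.026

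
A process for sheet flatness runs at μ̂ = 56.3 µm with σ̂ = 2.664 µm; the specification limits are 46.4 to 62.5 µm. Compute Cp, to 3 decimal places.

1.007

Cp = (USL − LSL) / (6σ̂) = (62.5 − 46.4) / (6 × 2.664) = 16.1000 / 15.9840 = 1.0073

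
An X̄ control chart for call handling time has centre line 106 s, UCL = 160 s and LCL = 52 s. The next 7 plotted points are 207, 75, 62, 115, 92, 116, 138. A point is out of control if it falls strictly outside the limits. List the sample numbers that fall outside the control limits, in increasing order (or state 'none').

1

Compare each point to [52, 160]: sample 1 = 207 > UCL.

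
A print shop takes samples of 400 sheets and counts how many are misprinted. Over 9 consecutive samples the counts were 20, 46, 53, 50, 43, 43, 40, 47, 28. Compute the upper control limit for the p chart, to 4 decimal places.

0.1483

p̄ = Σdᵢ / (k·n) = 370 / (9 × 400) = 0.10278
UCL = p̄ + 3·√(p̄(1−p̄)/n) = 0.10278 + 3 × √(0.10278×0.89722/400) = 0.10278 + 3 × 0.01518 = 0.14833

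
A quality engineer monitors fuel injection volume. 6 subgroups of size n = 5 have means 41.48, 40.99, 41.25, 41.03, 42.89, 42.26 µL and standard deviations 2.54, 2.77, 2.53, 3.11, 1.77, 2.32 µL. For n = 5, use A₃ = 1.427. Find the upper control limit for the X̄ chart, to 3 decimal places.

X̄̄ = (41.48 + 40.99 + 41.25 + 41.03 + 42.89 + 42.26) / 6 = 41.6500
s̄ = (2.54 + 2.77 + 2.53 + 3.11 + 1.77 + 2.32) / 6 = 2.5067
UCL = X̄̄ + A₃·s̄ = 41.6500 + 1.427 × 2.5067 = 45.2270

45.227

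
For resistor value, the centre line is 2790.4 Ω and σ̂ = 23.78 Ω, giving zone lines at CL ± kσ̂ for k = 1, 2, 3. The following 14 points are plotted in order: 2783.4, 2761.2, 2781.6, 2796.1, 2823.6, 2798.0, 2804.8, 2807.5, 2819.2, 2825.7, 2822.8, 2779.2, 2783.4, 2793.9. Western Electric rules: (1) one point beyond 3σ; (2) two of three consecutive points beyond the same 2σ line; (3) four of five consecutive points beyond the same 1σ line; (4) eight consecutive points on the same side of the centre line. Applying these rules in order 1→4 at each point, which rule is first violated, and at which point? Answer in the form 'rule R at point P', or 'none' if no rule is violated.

Zone of each point (C = within 1σ̂, B = 1σ̂–2σ̂, A = 2σ̂–3σ̂, * = beyond 3σ̂; sign = side of CL): 1:-C, 2:-B, 3:-C, 4:+C, 5:+B, 6:+C, 7:+C, 8:+C, 9:+B, 10:+B, 11:+B, 12:-C, 13:-C, 14:+C
Rule 4 (eight consecutive points on the same side of the centre line) is satisfied at point 11.

rule 4 at point 11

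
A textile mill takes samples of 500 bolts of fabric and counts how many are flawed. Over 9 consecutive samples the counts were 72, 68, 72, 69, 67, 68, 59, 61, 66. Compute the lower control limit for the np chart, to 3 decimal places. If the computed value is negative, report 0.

p̄ = Σdᵢ / (k·n) = 602 / (9 × 500) = 0.13378
LCL = np̄ − 3·√(np̄(1−p̄)) = 66.8889 − 3 × 7.6119 = 44.0533

44.053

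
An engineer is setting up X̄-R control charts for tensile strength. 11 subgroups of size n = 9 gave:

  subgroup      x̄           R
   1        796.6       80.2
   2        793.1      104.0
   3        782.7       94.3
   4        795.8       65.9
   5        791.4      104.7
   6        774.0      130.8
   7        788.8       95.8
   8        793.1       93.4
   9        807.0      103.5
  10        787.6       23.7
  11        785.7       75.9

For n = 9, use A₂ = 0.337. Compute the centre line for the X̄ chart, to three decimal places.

X̄̄ = (796.6 + 793.1 + 782.7 + 795.8 + 791.4 + 774.0 + 788.8 + 793.1 + 807.0 + 787.6 + 785.7) / 11 = 8695.8000 / 11 = 790.5273
CL = X̄̄ = 790.5273

790.527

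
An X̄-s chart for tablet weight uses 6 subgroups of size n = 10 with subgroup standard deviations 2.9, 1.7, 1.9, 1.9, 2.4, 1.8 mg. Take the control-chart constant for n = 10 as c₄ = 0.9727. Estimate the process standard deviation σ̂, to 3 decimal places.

s̄ = (2.9 + 1.7 + 1.9 + 1.9 + 2.4 + 1.8) / 6 = 2.1000
σ̂ = s̄ / c₄ = 2.1000 / 0.9727 = 2.1589

2.159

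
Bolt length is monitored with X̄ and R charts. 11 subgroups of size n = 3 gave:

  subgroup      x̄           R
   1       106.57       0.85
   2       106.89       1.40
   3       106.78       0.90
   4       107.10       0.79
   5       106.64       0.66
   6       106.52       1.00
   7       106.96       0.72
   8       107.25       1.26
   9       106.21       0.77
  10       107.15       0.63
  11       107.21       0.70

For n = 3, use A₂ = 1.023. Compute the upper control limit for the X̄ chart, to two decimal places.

X̄̄ = (106.57 + 106.89 + 106.78 + 107.10 + 106.64 + 106.52 + 106.96 + 107.25 + 106.21 + 107.15 + 107.21) / 11 = 1175.2800 / 11 = 106.8436
R̄ = (0.85 + 1.40 + 0.90 + 0.79 + 0.66 + 1.00 + 0.72 + 1.26 + 0.77 + 0.63 + 0.70) / 11 = 9.6800 / 11 = 0.8800
UCL = X̄̄ + A₂·R̄ = 106.8436 + 1.023 × 0.8800 = 107.7439

107.74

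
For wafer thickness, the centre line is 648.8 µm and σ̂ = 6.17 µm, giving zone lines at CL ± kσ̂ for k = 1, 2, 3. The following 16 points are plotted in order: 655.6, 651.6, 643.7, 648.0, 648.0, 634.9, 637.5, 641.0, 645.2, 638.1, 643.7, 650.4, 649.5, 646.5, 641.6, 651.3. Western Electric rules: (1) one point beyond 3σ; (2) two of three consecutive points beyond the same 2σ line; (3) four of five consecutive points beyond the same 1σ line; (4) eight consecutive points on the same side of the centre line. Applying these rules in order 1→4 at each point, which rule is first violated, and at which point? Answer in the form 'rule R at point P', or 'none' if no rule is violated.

Zone of each point (C = within 1σ̂, B = 1σ̂–2σ̂, A = 2σ̂–3σ̂, * = beyond 3σ̂; sign = side of CL): 1:+B, 2:+C, 3:-C, 4:-C, 5:-C, 6:-A, 7:-B, 8:-B, 9:-C, 10:-B, 11:-C, 12:+C, 13:+C, 14:-C, 15:-B, 16:+C
Rule 3 (four of five consecutive points beyond the same 1σ limit) is satisfied at point 10.

rule 3 at point 10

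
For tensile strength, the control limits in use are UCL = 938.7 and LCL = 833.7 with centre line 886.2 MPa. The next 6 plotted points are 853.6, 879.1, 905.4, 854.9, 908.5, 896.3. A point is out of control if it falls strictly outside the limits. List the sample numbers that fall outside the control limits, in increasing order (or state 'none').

All 6 points lie within [833.7, 938.7].

none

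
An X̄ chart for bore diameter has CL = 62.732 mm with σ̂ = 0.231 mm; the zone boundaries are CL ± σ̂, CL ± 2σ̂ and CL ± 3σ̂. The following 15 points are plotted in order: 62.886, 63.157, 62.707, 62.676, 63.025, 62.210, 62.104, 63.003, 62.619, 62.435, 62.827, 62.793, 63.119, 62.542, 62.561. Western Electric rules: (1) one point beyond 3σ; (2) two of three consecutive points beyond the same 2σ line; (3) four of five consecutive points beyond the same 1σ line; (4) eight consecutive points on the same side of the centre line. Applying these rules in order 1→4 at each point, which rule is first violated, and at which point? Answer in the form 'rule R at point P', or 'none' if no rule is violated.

Zone of each point (C = within 1σ̂, B = 1σ̂–2σ̂, A = 2σ̂–3σ̂, * = beyond 3σ̂; sign = side of CL): 1:+C, 2:+B, 3:-C, 4:-C, 5:+B, 6:-A, 7:-A, 8:+B, 9:-C, 10:-B, 11:+C, 12:+C, 13:+B, 14:-C, 15:-C
Rule 2 (two of three consecutive points beyond the same 2σ limit) is satisfied at point 7.

rule 2 at point 7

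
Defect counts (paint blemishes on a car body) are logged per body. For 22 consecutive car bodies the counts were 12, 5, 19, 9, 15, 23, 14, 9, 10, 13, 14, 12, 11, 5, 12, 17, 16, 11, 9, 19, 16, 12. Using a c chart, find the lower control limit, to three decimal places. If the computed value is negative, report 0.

c̄ = (12 + 5 + 19 + 9 + 15 + 23 + 14 + 9 + 10 + 13 + 14 + 12 + 11 + 5 + 12 + 17 + 16 + 11 + 9 + 19 + 16 + 12) / 22 = 283 / 22 = 12.8636
LCL = c̄ − 3√c̄ = 12.8636 − 3 × 3.5866 = 2.1039

2.104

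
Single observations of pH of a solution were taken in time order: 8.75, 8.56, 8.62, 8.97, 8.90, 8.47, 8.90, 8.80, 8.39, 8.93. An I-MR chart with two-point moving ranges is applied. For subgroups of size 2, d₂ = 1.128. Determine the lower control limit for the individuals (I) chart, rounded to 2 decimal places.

7.97

X̄ = (8.75 + 8.56 + 8.62 + 8.97 + 8.90 + 8.47 + 8.90 + 8.80 + 8.39 + 8.93) / 10 = 8.7290
Moving ranges: 0.19, 0.06, 0.35, 0.07, 0.43, 0.43, 0.10, 0.41, 0.54; M̄R̄ = 2.5800 / 9 = 0.2867
LCL = X̄ − 3·M̄R̄/d₂ = 8.7290 − 3 × 0.2867 / 1.128 = 7.9666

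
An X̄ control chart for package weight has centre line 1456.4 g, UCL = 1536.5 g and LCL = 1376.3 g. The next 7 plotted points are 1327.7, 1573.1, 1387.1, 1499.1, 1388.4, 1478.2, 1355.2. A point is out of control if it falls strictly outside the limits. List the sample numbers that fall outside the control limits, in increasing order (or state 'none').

Compare each point to [1376.3, 1536.5]: sample 1 = 1327.7 < LCL; sample 2 = 1573.1 > UCL; sample 7 = 1355.2 < LCL.

1, 2, 7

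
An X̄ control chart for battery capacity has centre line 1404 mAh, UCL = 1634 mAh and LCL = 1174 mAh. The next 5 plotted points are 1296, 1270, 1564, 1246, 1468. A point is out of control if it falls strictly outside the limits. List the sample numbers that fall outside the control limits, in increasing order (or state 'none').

none

All 5 points lie within [1174, 1634].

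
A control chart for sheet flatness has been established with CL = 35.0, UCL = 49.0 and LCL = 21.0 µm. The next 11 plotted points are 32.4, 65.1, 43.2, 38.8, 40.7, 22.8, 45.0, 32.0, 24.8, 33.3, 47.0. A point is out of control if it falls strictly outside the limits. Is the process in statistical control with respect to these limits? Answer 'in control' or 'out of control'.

out of control

Compare each point to [21.0, 49.0]: sample 2 = 65.1 > UCL.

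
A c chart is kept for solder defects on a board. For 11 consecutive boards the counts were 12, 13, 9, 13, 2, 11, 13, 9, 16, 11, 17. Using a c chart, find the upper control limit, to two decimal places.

c̄ = (12 + 13 + 9 + 13 + 2 + 11 + 13 + 9 + 16 + 11 + 17) / 11 = 126 / 11 = 11.4545
UCL = c̄ + 3√c̄ = 11.4545 + 3 × √11.4545 = 11.4545 + 3 × 3.3845 = 21.6079

21.61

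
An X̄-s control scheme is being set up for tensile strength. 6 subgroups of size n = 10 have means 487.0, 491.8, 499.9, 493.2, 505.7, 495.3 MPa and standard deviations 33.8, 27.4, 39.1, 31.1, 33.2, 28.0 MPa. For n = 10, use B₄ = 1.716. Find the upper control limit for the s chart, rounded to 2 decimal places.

55.08

s̄ = (33.8 + 27.4 + 39.1 + 31.1 + 33.2 + 28.0) / 6 = 32.1000
UCL_s = B₄·s̄ = 1.716 × 32.1000 = 55.0836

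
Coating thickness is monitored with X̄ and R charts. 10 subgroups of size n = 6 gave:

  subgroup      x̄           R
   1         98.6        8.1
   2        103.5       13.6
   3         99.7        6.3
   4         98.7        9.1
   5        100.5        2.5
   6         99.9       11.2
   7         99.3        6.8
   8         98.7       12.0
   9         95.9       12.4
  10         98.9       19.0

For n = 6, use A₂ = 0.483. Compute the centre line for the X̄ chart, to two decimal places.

99.37

X̄̄ = (98.6 + 103.5 + 99.7 + 98.7 + 100.5 + 99.9 + 99.3 + 98.7 + 95.9 + 98.9) / 10 = 993.7000 / 10 = 99.3700
CL = X̄̄ = 99.3700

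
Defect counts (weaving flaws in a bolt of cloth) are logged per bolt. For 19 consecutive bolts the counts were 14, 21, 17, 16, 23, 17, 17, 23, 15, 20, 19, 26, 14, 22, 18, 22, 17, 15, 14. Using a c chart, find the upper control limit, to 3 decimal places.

c̄ = (14 + 21 + 17 + 16 + 23 + 17 + 17 + 23 + 15 + 20 + 19 + 26 + 14 + 22 + 18 + 22 + 17 + 15 + 14) / 19 = 350 / 19 = 18.4211
UCL = c̄ + 3√c̄ = 18.4211 + 3 × √18.4211 = 18.4211 + 3 × 4.2920 = 31.2970

31.297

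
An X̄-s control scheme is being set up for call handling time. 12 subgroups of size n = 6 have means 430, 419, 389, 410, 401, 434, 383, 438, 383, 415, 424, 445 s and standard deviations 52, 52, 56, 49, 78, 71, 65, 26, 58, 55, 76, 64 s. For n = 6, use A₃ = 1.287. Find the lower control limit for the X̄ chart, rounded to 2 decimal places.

338.96

X̄̄ = (430 + 419 + 389 + 410 + 401 + 434 + 383 + 438 + 383 + 415 + 424 + 445) / 12 = 414.2500
s̄ = (52 + 52 + 56 + 49 + 78 + 71 + 65 + 26 + 58 + 55 + 76 + 64) / 12 = 58.5000
LCL = X̄̄ − A₃·s̄ = 414.2500 − 1.287 × 58.5000 = 338.9605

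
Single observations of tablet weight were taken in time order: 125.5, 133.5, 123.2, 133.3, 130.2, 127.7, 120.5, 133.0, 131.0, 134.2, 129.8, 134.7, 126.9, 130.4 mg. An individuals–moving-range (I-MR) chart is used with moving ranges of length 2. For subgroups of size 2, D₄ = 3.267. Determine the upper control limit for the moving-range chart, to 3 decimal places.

Moving ranges: 8.0, 10.3, 10.1, 3.1, 2.5, 7.2, 12.5, 2.0, 3.2, 4.4, 4.9, 7.8, 3.5; M̄R̄ = 79.5000 / 13 = 6.1154
UCL_MR = D₄·M̄R̄ = 3.267 × 6.1154 = 19.9790

19.979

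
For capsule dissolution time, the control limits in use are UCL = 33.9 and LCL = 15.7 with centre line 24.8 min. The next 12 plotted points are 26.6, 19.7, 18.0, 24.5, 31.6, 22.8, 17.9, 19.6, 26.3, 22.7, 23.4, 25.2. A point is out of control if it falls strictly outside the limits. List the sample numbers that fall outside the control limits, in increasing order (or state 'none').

none

All 12 points lie within [15.7, 33.9].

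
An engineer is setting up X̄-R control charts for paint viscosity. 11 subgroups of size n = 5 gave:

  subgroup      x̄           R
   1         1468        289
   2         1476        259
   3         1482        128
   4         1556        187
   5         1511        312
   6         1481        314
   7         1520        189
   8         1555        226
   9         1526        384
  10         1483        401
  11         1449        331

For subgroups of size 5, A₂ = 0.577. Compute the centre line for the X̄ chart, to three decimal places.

X̄̄ = (1468 + 1476 + 1482 + 1556 + 1511 + 1481 + 1520 + 1555 + 1526 + 1483 + 1449) / 11 = 16507.0000 / 11 = 1500.6364
CL = X̄̄ = 1500.6364

1500.636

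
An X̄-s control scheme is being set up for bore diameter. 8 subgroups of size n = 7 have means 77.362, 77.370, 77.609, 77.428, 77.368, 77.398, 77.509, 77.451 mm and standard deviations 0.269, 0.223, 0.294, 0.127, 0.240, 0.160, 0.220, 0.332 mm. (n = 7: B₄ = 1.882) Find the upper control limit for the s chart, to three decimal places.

0.439

s̄ = (0.269 + 0.223 + 0.294 + 0.127 + 0.240 + 0.160 + 0.220 + 0.332) / 8 = 0.2331
UCL_s = B₄·s̄ = 1.882 × 0.2331 = 0.4387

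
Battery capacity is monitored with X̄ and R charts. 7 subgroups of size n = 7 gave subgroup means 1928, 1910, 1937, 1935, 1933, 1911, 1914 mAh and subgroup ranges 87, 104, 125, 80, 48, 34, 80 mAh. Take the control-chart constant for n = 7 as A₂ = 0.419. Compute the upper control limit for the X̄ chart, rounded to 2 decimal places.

X̄̄ = (1928 + 1910 + 1937 + 1935 + 1933 + 1911 + 1914) / 7 = 13468.0000 / 7 = 1924.0000
R̄ = (87 + 104 + 125 + 80 + 48 + 34 + 80) / 7 = 558.0000 / 7 = 79.7143
UCL = X̄̄ + A₂·R̄ = 1924.0000 + 0.419 × 79.7143 = 1957.4003

1957.40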